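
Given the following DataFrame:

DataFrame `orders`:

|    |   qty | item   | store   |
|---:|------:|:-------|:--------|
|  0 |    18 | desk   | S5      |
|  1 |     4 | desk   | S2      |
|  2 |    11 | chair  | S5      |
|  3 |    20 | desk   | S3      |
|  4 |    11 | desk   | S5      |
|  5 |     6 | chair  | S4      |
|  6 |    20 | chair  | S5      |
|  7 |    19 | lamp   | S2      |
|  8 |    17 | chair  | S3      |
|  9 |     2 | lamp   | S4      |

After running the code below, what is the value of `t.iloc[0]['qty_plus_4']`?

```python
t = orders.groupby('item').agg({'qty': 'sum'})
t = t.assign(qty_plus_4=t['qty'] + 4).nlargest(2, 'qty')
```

58

group by item, sum of qty:
       qty
item      
chair   54
desk    53
lamp    21
add column qty_plus_4 = t['qty'] + 4:
       qty  qty_plus_4
item                  
chair   54          58
desk    53          57
lamp    21          25
take 2 rows with largest qty:
       qty  qty_plus_4
item                  
chair   54          58
desk    53          57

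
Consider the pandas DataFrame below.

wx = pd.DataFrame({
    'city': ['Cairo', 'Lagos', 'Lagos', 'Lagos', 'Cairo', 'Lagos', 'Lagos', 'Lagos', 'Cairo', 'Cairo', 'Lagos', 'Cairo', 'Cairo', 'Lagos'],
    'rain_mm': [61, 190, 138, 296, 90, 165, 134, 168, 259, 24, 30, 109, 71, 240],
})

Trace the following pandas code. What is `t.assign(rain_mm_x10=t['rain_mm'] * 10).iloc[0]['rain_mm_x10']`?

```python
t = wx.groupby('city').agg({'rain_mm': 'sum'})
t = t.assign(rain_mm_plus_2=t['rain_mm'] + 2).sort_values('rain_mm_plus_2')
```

6140

group by city, sum of rain_mm:
       rain_mm
city          
Cairo      614
Lagos     1361
add column rain_mm_plus_2 = t['rain_mm'] + 2:
       rain_mm  rain_mm_plus_2
city                          
Cairo      614             616
Lagos     1361            1363
sort by rain_mm_plus_2:
       rain_mm  rain_mm_plus_2
city                          
Cairo      614             616
Lagos     1361            1363
add column rain_mm_x10 = t['rain_mm'] * 10:
       rain_mm  rain_mm_plus_2  rain_mm_x10
city                                       
Cairo      614             616         6140
Lagos     1361            1363        13610
value at position 0, column 'rain_mm_x10' → 6140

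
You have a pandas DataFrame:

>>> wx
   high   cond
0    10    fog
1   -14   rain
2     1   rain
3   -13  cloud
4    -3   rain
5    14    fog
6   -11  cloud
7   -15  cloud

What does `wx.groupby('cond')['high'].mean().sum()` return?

group by cond, mean of high:
cond
cloud   -13.000000
fog      12.000000
rain     -5.333333
Name: high, dtype: float64

-6.33333333333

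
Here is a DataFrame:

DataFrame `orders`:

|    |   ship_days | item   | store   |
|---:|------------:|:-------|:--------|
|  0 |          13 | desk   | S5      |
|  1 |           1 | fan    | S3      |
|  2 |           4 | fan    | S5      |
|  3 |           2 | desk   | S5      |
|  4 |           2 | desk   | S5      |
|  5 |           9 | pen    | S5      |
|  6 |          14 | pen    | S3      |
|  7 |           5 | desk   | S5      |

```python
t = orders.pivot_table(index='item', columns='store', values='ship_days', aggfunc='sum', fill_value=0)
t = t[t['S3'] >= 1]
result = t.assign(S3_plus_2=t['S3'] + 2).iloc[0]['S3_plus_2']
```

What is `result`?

pivot: rows=item, cols=store, sum(ship_days):
store  S3  S5
item         
desk    0  22
fan     1   4
pen    14   9
filter rows where S3 >= 1:
store  S3  S5
item         
fan     1   4
pen    14   9
add column S3_plus_2 = t['S3'] + 2:
store  S3  S5  S3_plus_2
item                    
fan     1   4          3
pen    14   9         16
The value at position 0, column 'S3_plus_2' is 3.

3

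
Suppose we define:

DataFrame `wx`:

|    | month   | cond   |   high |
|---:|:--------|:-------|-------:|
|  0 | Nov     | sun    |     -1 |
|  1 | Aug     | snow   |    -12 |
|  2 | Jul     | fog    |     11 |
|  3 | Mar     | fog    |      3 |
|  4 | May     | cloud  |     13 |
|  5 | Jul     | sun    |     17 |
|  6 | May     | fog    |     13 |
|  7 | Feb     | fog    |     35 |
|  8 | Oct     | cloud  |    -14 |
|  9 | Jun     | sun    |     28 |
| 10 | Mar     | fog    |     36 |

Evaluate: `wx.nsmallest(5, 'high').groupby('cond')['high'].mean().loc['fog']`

take 5 rows with smallest high:
  month   cond  high
8   Oct  cloud   -14
1   Aug   snow   -12
0   Nov    sun    -1
3   Mar    fog     3
2   Jul    fog    11
group by cond, mean of high:
cond
cloud   -14.0
fog       7.0
snow    -12.0
sun      -1.0
Name: high, dtype: float64

7.0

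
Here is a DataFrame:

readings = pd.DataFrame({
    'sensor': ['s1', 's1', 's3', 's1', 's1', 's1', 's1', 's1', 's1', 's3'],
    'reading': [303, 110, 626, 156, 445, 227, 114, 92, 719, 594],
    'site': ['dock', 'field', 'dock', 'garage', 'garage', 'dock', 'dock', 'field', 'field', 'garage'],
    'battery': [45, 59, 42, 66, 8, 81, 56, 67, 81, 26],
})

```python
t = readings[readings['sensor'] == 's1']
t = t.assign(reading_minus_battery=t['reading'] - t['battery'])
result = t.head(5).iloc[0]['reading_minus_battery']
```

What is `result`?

258

filter rows where sensor == 's1':
  sensor  reading    site  battery
0     s1      303    dock       45
1     s1      110   field       59
3     s1      156  garage       66
4     s1      445  garage        8
5     s1      227    dock       81
6     s1      114    dock       56
7     s1       92   field       67
8     s1      719   field       81
add column reading_minus_battery = t['reading'] - t['battery']:
  sensor  reading    site  battery  reading_minus_battery
0     s1      303    dock       45                    258
1     s1      110   field       59                     51
3     s1      156  garage       66                     90
4     s1      445  garage        8                    437
5     s1      227    dock       81                    146
6     s1      114    dock       56                     58
7     s1       92   field       67                     25
8     s1      719   field       81                    638
take first 5 rows:
  sensor  reading    site  battery  reading_minus_battery
0     s1      303    dock       45                    258
1     s1      110   field       59                     51
3     s1      156  garage       66                     90
4     s1      445  garage        8                    437
5     s1      227    dock       81                    146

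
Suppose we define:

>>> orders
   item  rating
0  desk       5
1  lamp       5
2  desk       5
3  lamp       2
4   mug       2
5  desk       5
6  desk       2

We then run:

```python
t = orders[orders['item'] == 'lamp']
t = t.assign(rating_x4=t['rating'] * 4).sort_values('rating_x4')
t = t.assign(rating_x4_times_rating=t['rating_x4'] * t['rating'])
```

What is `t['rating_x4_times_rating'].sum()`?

filter rows where item == 'lamp':
   item  rating
1  lamp       5
3  lamp       2
add column rating_x4 = t['rating'] * 4:
   item  rating  rating_x4
1  lamp       5         20
3  lamp       2          8
sort by rating_x4:
   item  rating  rating_x4
3  lamp       2          8
1  lamp       5         20
add column rating_x4_times_rating = t['rating_x4'] * t['rating']:
   item  rating  rating_x4  rating_x4_times_rating
3  lamp       2          8                      16
1  lamp       5         20                     100
sum of column 'rating_x4_times_rating' → 116

116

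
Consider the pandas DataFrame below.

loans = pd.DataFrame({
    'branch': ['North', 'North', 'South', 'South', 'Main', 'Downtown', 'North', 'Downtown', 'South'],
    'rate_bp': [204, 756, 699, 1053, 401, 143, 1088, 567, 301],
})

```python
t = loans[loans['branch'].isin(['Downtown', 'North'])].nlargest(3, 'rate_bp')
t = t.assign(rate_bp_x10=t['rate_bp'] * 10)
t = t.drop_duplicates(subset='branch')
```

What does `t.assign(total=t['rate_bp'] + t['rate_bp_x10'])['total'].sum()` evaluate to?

filter rows where branch in ['Downtown', 'North']:
     branch  rate_bp
0     North      204
1     North      756
5  Downtown      143
6     North     1088
7  Downtown      567
take 3 rows with largest rate_bp:
     branch  rate_bp
6     North     1088
1     North      756
7  Downtown      567
add column rate_bp_x10 = t['rate_bp'] * 10:
     branch  rate_bp  rate_bp_x10
6     North     1088        10880
1     North      756         7560
7  Downtown      567         5670
drop duplicate branch (keep=first):
     branch  rate_bp  rate_bp_x10
6     North     1088        10880
7  Downtown      567         5670
add column total = t['rate_bp'] + t['rate_bp_x10']:
     branch  rate_bp  rate_bp_x10  total
6     North     1088        10880  11968
7  Downtown      567         5670   6237

18205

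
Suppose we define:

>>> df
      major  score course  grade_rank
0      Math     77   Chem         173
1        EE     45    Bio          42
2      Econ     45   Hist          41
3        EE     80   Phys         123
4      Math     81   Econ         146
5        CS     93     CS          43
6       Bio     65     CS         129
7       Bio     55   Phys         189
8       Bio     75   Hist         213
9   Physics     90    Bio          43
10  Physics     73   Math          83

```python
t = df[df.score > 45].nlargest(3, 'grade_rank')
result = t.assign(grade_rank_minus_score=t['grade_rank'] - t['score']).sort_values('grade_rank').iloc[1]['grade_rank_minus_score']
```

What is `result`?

134

filter rows where score > 45:
      major  score course  grade_rank
0      Math     77   Chem         173
3        EE     80   Phys         123
4      Math     81   Econ         146
5        CS     93     CS          43
6       Bio     65     CS         129
7       Bio     55   Phys         189
8       Bio     75   Hist         213
9   Physics     90    Bio          43
10  Physics     73   Math          83
take 3 rows with largest grade_rank:
  major  score course  grade_rank
8   Bio     75   Hist         213
7   Bio     55   Phys         189
0  Math     77   Chem         173
add column grade_rank_minus_score = t['grade_rank'] - t['score']:
  major  score course  grade_rank  grade_rank_minus_score
8   Bio     75   Hist         213                     138
7   Bio     55   Phys         189                     134
0  Math     77   Chem         173                      96
sort by grade_rank:
  major  score course  grade_rank  grade_rank_minus_score
0  Math     77   Chem         173                      96
7   Bio     55   Phys         189                     134
8   Bio     75   Hist         213                     138
Then the value at position 1, column 'grade_rank_minus_score': 134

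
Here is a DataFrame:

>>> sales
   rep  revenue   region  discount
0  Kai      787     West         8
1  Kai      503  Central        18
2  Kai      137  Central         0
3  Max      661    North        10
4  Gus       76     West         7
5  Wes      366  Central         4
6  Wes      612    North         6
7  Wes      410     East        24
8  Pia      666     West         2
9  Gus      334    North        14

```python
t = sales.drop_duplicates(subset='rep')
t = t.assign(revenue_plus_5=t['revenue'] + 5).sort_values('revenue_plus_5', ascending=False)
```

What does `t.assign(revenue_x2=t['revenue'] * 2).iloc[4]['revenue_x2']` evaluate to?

drop duplicate rep (keep=first):
   rep  revenue   region  discount
0  Kai      787     West         8
3  Max      661    North        10
4  Gus       76     West         7
5  Wes      366  Central         4
8  Pia      666     West         2
add column revenue_plus_5 = t['revenue'] + 5:
   rep  revenue   region  discount  revenue_plus_5
0  Kai      787     West         8             792
3  Max      661    North        10             666
4  Gus       76     West         7              81
5  Wes      366  Central         4             371
8  Pia      666     West         2             671
sort by revenue_plus_5 descending:
   rep  revenue   region  discount  revenue_plus_5
0  Kai      787     West         8             792
8  Pia      666     West         2             671
3  Max      661    North        10             666
5  Wes      366  Central         4             371
4  Gus       76     West         7              81
add column revenue_x2 = t['revenue'] * 2:
   rep  revenue   region  discount  revenue_plus_5  revenue_x2
0  Kai      787     West         8             792        1574
8  Pia      666     West         2             671        1332
3  Max      661    North        10             666        1322
5  Wes      366  Central         4             371         732
4  Gus       76     West         7              81         152

152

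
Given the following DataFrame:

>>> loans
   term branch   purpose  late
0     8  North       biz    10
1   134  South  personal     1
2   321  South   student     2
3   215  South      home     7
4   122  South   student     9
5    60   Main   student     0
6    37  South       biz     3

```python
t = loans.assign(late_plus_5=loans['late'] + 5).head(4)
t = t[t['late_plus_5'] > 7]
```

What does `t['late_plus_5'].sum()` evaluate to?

add column late_plus_5 = loans['late'] + 5:
   term branch   purpose  late  late_plus_5
0     8  North       biz    10           15
1   134  South  personal     1            6
2   321  South   student     2            7
3   215  South      home     7           12
4   122  South   student     9           14
5    60   Main   student     0            5
6    37  South       biz     3            8
take first 4 rows:
   term branch   purpose  late  late_plus_5
0     8  North       biz    10           15
1   134  South  personal     1            6
2   321  South   student     2            7
3   215  South      home     7           12
filter rows where late_plus_5 > 7:
   term branch purpose  late  late_plus_5
0     8  North     biz    10           15
3   215  South    home     7           12

27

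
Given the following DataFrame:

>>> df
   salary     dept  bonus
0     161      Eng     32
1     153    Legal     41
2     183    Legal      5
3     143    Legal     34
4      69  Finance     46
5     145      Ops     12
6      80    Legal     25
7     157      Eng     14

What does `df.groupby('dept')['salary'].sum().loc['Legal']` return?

group by dept, sum of salary:
dept
Eng        318
Finance     69
Legal      559
Ops        145
Name: salary, dtype: int64
Finally, value at index 'Legal' = 559.

559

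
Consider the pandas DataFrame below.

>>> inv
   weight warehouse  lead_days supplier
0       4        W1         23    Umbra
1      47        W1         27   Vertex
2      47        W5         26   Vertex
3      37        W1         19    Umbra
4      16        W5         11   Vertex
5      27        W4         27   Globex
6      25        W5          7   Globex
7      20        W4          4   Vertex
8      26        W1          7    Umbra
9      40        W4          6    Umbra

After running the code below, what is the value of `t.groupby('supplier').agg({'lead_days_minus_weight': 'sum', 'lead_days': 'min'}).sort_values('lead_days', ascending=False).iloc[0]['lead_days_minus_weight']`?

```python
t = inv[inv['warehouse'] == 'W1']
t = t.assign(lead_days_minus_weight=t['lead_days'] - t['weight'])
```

-20

filter rows where warehouse == 'W1':
   weight warehouse  lead_days supplier
0       4        W1         23    Umbra
1      47        W1         27   Vertex
3      37        W1         19    Umbra
8      26        W1          7    Umbra
add column lead_days_minus_weight = t['lead_days'] - t['weight']:
   weight warehouse  lead_days supplier  lead_days_minus_weight
0       4        W1         23    Umbra                      19
1      47        W1         27   Vertex                     -20
3      37        W1         19    Umbra                     -18
8      26        W1          7    Umbra                     -19
group by supplier: sum(lead_days_minus_weight), min(lead_days):
          lead_days_minus_weight  lead_days
supplier                                   
Umbra                        -18          7
Vertex                       -20         27
sort by lead_days descending:
          lead_days_minus_weight  lead_days
supplier                                   
Vertex                       -20         27
Umbra                        -18          7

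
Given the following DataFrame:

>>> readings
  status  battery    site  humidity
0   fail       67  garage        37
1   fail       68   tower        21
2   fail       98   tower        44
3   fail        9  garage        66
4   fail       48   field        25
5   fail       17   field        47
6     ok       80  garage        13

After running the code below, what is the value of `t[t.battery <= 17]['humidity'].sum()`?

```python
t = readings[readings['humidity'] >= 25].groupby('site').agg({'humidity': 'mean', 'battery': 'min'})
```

filter rows where humidity >= 25:
  status  battery    site  humidity
0   fail       67  garage        37
2   fail       98   tower        44
3   fail        9  garage        66
4   fail       48   field        25
5   fail       17   field        47
group by site: mean(humidity), min(battery):
        humidity  battery
site                     
field       36.0       17
garage      51.5        9
tower       44.0       98
filter rows where battery <= 17:
        humidity  battery
site                     
field       36.0       17
garage      51.5        9
The sum of column 'humidity' is 87.5.

87.5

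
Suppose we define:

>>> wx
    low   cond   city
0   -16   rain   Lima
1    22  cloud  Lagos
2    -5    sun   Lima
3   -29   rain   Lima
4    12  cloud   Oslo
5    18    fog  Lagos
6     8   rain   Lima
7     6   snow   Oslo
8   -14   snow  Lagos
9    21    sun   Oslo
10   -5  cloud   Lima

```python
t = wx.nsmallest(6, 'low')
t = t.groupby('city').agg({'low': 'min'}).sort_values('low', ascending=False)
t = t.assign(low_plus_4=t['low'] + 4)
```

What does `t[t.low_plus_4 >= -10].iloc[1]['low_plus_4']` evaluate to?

take 6 rows with smallest low:
    low   cond   city
3   -29   rain   Lima
0   -16   rain   Lima
8   -14   snow  Lagos
2    -5    sun   Lima
10   -5  cloud   Lima
7     6   snow   Oslo
group by city, min of low:
       low
city      
Lagos  -14
Lima   -29
Oslo     6
sort by low descending:
       low
city      
Oslo     6
Lagos  -14
Lima   -29
add column low_plus_4 = t['low'] + 4:
       low  low_plus_4
city                  
Oslo     6          10
Lagos  -14         -10
Lima   -29         -25
filter rows where low_plus_4 >= -10:
       low  low_plus_4
city                  
Oslo     6          10
Lagos  -14         -10
Then the value at position 1, column 'low_plus_4': -10

-10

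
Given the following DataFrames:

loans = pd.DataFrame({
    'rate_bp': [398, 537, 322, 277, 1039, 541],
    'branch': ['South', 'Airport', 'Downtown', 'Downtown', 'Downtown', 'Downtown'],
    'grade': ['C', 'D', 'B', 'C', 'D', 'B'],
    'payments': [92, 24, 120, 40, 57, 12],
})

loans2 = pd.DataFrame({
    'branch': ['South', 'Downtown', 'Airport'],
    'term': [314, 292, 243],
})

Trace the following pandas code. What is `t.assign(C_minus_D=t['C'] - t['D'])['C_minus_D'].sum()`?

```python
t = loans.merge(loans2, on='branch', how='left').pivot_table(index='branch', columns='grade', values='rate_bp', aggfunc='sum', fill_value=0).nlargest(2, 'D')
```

-1299

merge on 'branch' (how='left') → 6 rows:
   rate_bp    branch grade  payments  term
0      398     South     C        92   314
1      537   Airport     D        24   243
2      322  Downtown     B       120   292
3      277  Downtown     C        40   292
4     1039  Downtown     D        57   292
5      541  Downtown     B        12   292
pivot: rows=branch, cols=grade, sum(rate_bp):
grade       B    C     D
branch                  
Airport     0    0   537
Downtown  863  277  1039
South       0  398     0
take 2 rows with largest D:
grade       B    C     D
branch                  
Downtown  863  277  1039
Airport     0    0   537
add column C_minus_D = t['C'] - t['D']:
grade       B    C     D  C_minus_D
branch                             
Downtown  863  277  1039       -762
Airport     0    0   537       -537
Finally, sum of column 'C_minus_D' = -1299.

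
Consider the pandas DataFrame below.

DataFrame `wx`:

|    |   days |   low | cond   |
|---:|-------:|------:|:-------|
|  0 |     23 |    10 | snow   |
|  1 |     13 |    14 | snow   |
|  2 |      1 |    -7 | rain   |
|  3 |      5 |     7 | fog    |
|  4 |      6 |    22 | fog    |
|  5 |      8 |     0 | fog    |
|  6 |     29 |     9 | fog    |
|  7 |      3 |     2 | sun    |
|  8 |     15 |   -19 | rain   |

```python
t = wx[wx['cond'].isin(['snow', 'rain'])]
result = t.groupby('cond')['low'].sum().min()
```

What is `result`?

filter rows where cond in ['snow', 'rain']:
   days  low  cond
0    23   10  snow
1    13   14  snow
2     1   -7  rain
8    15  -19  rain
group by cond, sum of low:
cond
rain   -26
snow    24
Name: low, dtype: int64

-26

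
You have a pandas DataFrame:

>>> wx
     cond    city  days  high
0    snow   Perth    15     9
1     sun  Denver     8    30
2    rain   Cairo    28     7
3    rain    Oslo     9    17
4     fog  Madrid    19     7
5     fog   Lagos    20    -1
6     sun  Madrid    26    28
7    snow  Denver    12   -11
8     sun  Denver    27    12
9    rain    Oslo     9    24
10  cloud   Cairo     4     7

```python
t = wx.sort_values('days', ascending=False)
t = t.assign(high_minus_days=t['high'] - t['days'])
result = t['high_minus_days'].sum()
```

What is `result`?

-48

sort by days descending:
     cond    city  days  high
2    rain   Cairo    28     7
8     sun  Denver    27    12
6     sun  Madrid    26    28
5     fog   Lagos    20    -1
4     fog  Madrid    19     7
0    snow   Perth    15     9
7    snow  Denver    12   -11
3    rain    Oslo     9    17
9    rain    Oslo     9    24
1     sun  Denver     8    30
10  cloud   Cairo     4     7
add column high_minus_days = t['high'] - t['days']:
     cond    city  days  high  high_minus_days
2    rain   Cairo    28     7              -21
8     sun  Denver    27    12              -15
6     sun  Madrid    26    28                2
5     fog   Lagos    20    -1              -21
4     fog  Madrid    19     7              -12
0    snow   Perth    15     9               -6
7    snow  Denver    12   -11              -23
3    rain    Oslo     9    17                8
9    rain    Oslo     9    24               15
1     sun  Denver     8    30               22
10  cloud   Cairo     4     7                3
Reading off the sum of column 'high_minus_days', we get -48.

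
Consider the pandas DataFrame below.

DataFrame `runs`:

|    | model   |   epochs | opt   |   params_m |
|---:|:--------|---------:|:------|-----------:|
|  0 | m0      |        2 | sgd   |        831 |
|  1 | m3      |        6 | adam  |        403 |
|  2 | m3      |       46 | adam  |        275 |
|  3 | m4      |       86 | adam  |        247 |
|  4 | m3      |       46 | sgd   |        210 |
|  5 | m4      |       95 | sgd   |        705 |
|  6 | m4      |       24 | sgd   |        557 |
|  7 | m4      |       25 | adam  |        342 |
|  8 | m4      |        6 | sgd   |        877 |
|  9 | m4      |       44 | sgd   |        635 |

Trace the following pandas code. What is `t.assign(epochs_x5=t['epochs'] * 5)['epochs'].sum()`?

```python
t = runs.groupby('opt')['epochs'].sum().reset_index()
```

380

group by opt, sum of epochs:
opt
adam    163
sgd     217
Name: epochs, dtype: int64
reset_index():
    opt  epochs
0  adam     163
1   sgd     217
add column epochs_x5 = t['epochs'] * 5:
    opt  epochs  epochs_x5
0  adam     163        815
1   sgd     217       1085
Reading off the sum of column 'epochs', we get 380.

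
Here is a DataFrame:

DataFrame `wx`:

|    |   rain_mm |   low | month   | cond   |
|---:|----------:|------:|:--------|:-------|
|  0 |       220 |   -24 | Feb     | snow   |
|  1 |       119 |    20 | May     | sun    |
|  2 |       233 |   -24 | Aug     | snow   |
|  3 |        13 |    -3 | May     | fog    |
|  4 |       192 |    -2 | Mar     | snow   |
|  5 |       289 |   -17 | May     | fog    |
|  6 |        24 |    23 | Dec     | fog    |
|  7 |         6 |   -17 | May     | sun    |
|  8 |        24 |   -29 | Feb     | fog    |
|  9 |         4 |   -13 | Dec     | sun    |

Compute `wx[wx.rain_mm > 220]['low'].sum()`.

filter rows where rain_mm > 220:
   rain_mm  low month  cond
2      233  -24   Aug  snow
5      289  -17   May   fog

-41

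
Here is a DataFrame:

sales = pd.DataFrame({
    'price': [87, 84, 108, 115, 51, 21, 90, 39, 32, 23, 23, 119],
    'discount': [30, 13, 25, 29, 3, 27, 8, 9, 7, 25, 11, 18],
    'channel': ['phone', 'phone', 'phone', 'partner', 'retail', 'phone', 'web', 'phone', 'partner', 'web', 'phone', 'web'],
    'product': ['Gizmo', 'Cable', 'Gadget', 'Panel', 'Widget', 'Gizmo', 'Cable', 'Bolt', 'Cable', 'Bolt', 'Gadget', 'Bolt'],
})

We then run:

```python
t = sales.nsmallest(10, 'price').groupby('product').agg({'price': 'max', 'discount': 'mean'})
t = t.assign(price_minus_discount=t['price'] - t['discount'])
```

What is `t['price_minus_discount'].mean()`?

59.8333333333

take 10 rows with smallest price:
    price  discount  channel product
5      21        27    phone   Gizmo
9      23        25      web    Bolt
10     23        11    phone  Gadget
8      32         7  partner   Cable
7      39         9    phone    Bolt
4      51         3   retail  Widget
1      84        13    phone   Cable
0      87        30    phone   Gizmo
6      90         8      web   Cable
2     108        25    phone  Gadget
group by product: max(price), mean(discount):
         price   discount
product                  
Bolt        39  17.000000
Cable       90   9.333333
Gadget     108  18.000000
Gizmo       87  28.500000
Widget      51   3.000000
add column price_minus_discount = t['price'] - t['discount']:
         price   discount  price_minus_discount
product                                        
Bolt        39  17.000000             22.000000
Cable       90   9.333333             80.666667
Gadget     108  18.000000             90.000000
Gizmo       87  28.500000             58.500000
Widget      51   3.000000             48.000000
mean of column 'price_minus_discount' → 59.8333333333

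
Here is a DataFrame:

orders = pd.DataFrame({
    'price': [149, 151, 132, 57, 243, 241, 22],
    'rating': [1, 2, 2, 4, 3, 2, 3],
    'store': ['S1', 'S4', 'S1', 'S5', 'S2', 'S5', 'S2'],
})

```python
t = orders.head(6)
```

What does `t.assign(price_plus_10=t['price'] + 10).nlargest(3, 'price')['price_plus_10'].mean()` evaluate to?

221.666666667

take first 6 rows:
   price  rating store
0    149       1    S1
1    151       2    S4
2    132       2    S1
3     57       4    S5
4    243       3    S2
5    241       2    S5
add column price_plus_10 = t['price'] + 10:
   price  rating store  price_plus_10
0    149       1    S1            159
1    151       2    S4            161
2    132       2    S1            142
3     57       4    S5             67
4    243       3    S2            253
5    241       2    S5            251
take 3 rows with largest price:
   price  rating store  price_plus_10
4    243       3    S2            253
5    241       2    S5            251
1    151       2    S4            161
Reading off the mean of column 'price_plus_10', we get 221.666666667.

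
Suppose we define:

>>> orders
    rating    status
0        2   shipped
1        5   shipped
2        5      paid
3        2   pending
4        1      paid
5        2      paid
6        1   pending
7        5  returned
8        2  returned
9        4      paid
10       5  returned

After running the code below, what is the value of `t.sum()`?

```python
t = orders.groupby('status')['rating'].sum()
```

group by status, sum of rating:
status
paid        12
pending      3
returned    12
shipped      7
Name: rating, dtype: int64

34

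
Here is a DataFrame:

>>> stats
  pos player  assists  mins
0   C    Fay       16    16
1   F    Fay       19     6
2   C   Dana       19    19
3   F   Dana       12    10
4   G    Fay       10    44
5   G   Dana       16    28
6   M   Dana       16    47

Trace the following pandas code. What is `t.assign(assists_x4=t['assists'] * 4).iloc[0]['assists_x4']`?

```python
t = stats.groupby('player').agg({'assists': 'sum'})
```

252

group by player, sum of assists:
        assists
player         
Dana         63
Fay          45
add column assists_x4 = t['assists'] * 4:
        assists  assists_x4
player                     
Dana         63         252
Fay          45         180
Taking the value at position 0, column 'assists_x4' gives 252.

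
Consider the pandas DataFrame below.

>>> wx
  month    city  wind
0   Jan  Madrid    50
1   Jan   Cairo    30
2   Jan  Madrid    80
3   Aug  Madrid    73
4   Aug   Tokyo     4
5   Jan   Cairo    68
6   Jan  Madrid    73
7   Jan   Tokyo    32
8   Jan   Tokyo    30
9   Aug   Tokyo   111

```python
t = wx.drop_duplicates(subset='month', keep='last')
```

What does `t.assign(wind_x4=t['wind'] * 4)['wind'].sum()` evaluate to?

141

drop duplicate month (keep=last):
  month   city  wind
8   Jan  Tokyo    30
9   Aug  Tokyo   111
add column wind_x4 = t['wind'] * 4:
  month   city  wind  wind_x4
8   Jan  Tokyo    30      120
9   Aug  Tokyo   111      444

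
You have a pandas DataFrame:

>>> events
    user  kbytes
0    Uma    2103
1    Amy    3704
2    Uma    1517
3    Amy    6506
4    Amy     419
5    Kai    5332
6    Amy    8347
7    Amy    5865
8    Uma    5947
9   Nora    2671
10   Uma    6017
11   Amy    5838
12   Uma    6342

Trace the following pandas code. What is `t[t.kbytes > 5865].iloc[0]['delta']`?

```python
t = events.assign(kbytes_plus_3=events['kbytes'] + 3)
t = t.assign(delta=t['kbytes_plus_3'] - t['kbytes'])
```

add column kbytes_plus_3 = events['kbytes'] + 3:
    user  kbytes  kbytes_plus_3
0    Uma    2103           2106
1    Amy    3704           3707
2    Uma    1517           1520
3    Amy    6506           6509
4    Amy     419            422
5    Kai    5332           5335
6    Amy    8347           8350
7    Amy    5865           5868
8    Uma    5947           5950
9   Nora    2671           2674
10   Uma    6017           6020
11   Amy    5838           5841
12   Uma    6342           6345
add column delta = t['kbytes_plus_3'] - t['kbytes']:
    user  kbytes  kbytes_plus_3  delta
0    Uma    2103           2106      3
1    Amy    3704           3707      3
2    Uma    1517           1520      3
3    Amy    6506           6509      3
4    Amy     419            422      3
5    Kai    5332           5335      3
6    Amy    8347           8350      3
7    Amy    5865           5868      3
8    Uma    5947           5950      3
9   Nora    2671           2674      3
10   Uma    6017           6020      3
11   Amy    5838           5841      3
12   Uma    6342           6345      3
filter rows where kbytes > 5865:
   user  kbytes  kbytes_plus_3  delta
3   Amy    6506           6509      3
6   Amy    8347           8350      3
8   Uma    5947           5950      3
10  Uma    6017           6020      3
12  Uma    6342           6345      3
So iloc[0]['delta'] = 3.

3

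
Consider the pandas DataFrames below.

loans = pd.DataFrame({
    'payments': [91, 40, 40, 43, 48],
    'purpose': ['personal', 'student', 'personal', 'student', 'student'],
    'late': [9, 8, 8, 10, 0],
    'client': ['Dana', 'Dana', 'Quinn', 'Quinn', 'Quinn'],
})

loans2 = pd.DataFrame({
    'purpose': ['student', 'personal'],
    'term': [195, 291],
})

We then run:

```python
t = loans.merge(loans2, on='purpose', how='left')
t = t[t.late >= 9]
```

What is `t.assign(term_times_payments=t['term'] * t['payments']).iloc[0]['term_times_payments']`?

merge on 'purpose' (how='left') → 5 rows:
   payments   purpose  late client  term
0        91  personal     9   Dana   291
1        40   student     8   Dana   195
2        40  personal     8  Quinn   291
3        43   student    10  Quinn   195
4        48   student     0  Quinn   195
filter rows where late >= 9:
   payments   purpose  late client  term
0        91  personal     9   Dana   291
3        43   student    10  Quinn   195
add column term_times_payments = t['term'] * t['payments']:
   payments   purpose  late client  term  term_times_payments
0        91  personal     9   Dana   291                26481
3        43   student    10  Quinn   195                 8385

26481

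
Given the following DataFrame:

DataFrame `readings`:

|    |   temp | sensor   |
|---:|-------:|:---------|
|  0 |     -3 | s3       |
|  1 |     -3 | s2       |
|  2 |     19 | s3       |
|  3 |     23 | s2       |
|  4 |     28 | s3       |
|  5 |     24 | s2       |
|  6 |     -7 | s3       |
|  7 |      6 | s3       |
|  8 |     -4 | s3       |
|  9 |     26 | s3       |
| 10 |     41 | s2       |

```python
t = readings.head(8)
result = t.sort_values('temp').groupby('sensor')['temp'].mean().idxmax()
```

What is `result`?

take first 8 rows:
   temp sensor
0    -3     s3
1    -3     s2
2    19     s3
3    23     s2
4    28     s3
5    24     s2
6    -7     s3
7     6     s3
sort by temp:
   temp sensor
6    -7     s3
0    -3     s3
1    -3     s2
7     6     s3
2    19     s3
3    23     s2
5    24     s2
4    28     s3
group by sensor, mean of temp:
sensor
s2    14.666667
s3     8.600000
Name: temp, dtype: float64

s2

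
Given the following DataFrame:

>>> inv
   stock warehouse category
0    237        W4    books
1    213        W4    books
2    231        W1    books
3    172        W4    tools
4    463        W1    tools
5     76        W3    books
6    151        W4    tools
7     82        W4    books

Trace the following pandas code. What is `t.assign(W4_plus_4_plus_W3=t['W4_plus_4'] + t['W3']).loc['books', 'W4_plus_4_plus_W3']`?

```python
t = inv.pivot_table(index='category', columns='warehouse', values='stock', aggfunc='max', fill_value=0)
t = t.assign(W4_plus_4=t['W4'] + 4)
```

pivot: rows=category, cols=warehouse, max(stock):
warehouse   W1  W3   W4
category               
books      231  76  237
tools      463   0  172
add column W4_plus_4 = t['W4'] + 4:
warehouse   W1  W3   W4  W4_plus_4
category                          
books      231  76  237        241
tools      463   0  172        176
add column W4_plus_4_plus_W3 = t['W4_plus_4'] + t['W3']:
warehouse   W1  W3   W4  W4_plus_4  W4_plus_4_plus_W3
category                                             
books      231  76  237        241                317
tools      463   0  172        176                176
Reading off the value at row 'books', column 'W4_plus_4_plus_W3', we get 317.

317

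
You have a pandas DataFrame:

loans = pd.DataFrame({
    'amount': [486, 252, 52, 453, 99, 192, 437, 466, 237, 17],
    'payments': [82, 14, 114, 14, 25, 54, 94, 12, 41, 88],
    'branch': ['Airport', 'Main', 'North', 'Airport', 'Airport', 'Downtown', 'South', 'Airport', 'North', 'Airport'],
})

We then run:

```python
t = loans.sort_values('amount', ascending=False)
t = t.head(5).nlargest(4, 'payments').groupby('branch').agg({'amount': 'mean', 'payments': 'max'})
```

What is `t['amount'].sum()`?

1158.5

sort by amount descending:
   amount  payments    branch
0     486        82   Airport
7     466        12   Airport
3     453        14   Airport
6     437        94     South
1     252        14      Main
8     237        41     North
5     192        54  Downtown
4      99        25   Airport
2      52       114     North
9      17        88   Airport
take first 5 rows:
   amount  payments   branch
0     486        82  Airport
7     466        12  Airport
3     453        14  Airport
6     437        94    South
1     252        14     Main
take 4 rows with largest payments:
   amount  payments   branch
6     437        94    South
0     486        82  Airport
3     453        14  Airport
1     252        14     Main
group by branch: mean(amount), max(payments):
         amount  payments
branch                   
Airport   469.5        82
Main      252.0        14
South     437.0        94
Taking the sum of column 'amount' gives 1158.5.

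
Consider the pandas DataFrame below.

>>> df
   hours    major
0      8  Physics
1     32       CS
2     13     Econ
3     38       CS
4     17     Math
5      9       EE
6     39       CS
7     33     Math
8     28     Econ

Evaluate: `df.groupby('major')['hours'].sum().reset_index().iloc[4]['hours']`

group by major, sum of hours:
major
CS         109
EE           9
Econ        41
Math        50
Physics      8
Name: hours, dtype: int64
reset_index():
     major  hours
0       CS    109
1       EE      9
2     Econ     41
3     Math     50
4  Physics      8
Reading off the value at position 4, column 'hours', we get 8.

8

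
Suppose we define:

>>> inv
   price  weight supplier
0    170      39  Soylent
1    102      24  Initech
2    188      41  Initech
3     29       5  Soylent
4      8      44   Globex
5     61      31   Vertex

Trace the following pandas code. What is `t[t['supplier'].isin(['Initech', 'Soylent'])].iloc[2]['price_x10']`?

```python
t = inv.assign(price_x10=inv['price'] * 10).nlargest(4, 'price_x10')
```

add column price_x10 = inv['price'] * 10:
   price  weight supplier  price_x10
0    170      39  Soylent       1700
1    102      24  Initech       1020
2    188      41  Initech       1880
3     29       5  Soylent        290
4      8      44   Globex         80
5     61      31   Vertex        610
take 4 rows with largest price_x10:
   price  weight supplier  price_x10
2    188      41  Initech       1880
0    170      39  Soylent       1700
1    102      24  Initech       1020
5     61      31   Vertex        610
filter rows where supplier in ['Initech', 'Soylent']:
   price  weight supplier  price_x10
2    188      41  Initech       1880
0    170      39  Soylent       1700
1    102      24  Initech       1020
value at position 2, column 'price_x10' → 1020

1020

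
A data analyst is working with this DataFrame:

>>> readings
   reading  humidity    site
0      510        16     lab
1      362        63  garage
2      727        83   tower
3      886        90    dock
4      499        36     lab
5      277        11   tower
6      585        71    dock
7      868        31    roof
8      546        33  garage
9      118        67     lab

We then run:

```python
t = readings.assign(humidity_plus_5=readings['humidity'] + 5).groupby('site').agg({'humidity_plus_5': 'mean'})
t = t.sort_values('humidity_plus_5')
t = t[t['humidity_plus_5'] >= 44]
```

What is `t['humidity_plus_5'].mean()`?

add column humidity_plus_5 = readings['humidity'] + 5:
   reading  humidity    site  humidity_plus_5
0      510        16     lab               21
1      362        63  garage               68
2      727        83   tower               88
3      886        90    dock               95
4      499        36     lab               41
5      277        11   tower               16
6      585        71    dock               76
7      868        31    roof               36
8      546        33  garage               38
9      118        67     lab               72
group by site, mean of humidity_plus_5:
        humidity_plus_5
site                   
dock          85.500000
garage        53.000000
lab           44.666667
roof          36.000000
tower         52.000000
sort by humidity_plus_5:
        humidity_plus_5
site                   
roof          36.000000
lab           44.666667
tower         52.000000
garage        53.000000
dock          85.500000
filter rows where humidity_plus_5 >= 44:
        humidity_plus_5
site                   
lab           44.666667
tower         52.000000
garage        53.000000
dock          85.500000

58.7916666667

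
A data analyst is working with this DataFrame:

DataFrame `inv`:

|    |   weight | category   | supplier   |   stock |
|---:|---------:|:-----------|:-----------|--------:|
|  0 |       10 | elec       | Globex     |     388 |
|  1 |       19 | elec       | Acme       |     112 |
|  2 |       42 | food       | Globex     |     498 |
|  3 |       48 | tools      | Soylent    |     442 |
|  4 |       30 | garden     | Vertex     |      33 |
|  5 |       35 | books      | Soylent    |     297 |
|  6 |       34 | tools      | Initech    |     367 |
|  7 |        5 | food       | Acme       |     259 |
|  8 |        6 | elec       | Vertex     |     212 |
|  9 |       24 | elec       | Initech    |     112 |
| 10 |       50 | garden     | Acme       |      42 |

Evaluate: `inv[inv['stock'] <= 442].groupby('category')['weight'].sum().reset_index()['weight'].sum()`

filter rows where stock <= 442:
    weight category supplier  stock
0       10     elec   Globex    388
1       19     elec     Acme    112
3       48    tools  Soylent    442
4       30   garden   Vertex     33
5       35    books  Soylent    297
6       34    tools  Initech    367
7        5     food     Acme    259
8        6     elec   Vertex    212
9       24     elec  Initech    112
10      50   garden     Acme     42
group by category, sum of weight:
category
books     35
elec      59
food       5
garden    80
tools     82
Name: weight, dtype: int64
reset_index():
  category  weight
0    books      35
1     elec      59
2     food       5
3   garden      80
4    tools      82

261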